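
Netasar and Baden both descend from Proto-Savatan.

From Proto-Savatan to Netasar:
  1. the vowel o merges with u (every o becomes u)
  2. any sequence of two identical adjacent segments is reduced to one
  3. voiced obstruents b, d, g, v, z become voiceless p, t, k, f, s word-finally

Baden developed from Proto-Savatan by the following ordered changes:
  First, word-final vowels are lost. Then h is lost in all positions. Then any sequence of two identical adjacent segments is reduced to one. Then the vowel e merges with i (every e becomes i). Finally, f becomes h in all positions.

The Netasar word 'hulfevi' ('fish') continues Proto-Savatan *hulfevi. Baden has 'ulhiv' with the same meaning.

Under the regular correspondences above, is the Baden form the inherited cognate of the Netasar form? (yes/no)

yes

Derive the expected Baden reflex of *hulfevi:
Baden: *hulfevi
  hulfevi → hulfev   [apocope]
  hulfev → ulfev   [h-loss]
  ulfev (rule 3 does not apply)
  ulfev → ulfiv   [vowel merger]
  ulfiv → ulhiv   [unconditioned shift]
  giving Baden ulhiv.
Baden 'ulhiv' matches the regular reflex exactly, so the pair is cognate.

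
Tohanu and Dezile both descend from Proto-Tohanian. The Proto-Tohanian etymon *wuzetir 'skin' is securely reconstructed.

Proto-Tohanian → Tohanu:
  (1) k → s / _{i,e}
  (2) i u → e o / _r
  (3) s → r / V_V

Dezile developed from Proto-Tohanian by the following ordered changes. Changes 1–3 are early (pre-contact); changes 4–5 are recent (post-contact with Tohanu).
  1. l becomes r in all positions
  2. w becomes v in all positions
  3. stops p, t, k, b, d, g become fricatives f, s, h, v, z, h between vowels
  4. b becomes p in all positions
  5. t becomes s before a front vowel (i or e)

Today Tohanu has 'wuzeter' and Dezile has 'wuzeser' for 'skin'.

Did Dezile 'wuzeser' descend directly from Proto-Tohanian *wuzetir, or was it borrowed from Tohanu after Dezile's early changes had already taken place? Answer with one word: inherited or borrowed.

borrowed

If inherited, *wuzetir would pass through all of Dezile's changes:
Dezile: *wuzetir > vuzetir > vuzesir  (by unconditioned shift, intervocalic lenition)
If borrowed from Tohanu 'wuzeter' after the early changes, it would undergo only the recent ones:
  rule 4 (unconditioned shift): no change (wuzeter)
  rule 5 (palatalisation): wuzeter → wuzeser
  ⇒ as a loan: wuzeser
Dezile 'wuzeser' matches the loan outcome 'wuzeser', not the inherited 'vuzesir' — it skipped the early Dezile changes, so it was borrowed from Tohanu.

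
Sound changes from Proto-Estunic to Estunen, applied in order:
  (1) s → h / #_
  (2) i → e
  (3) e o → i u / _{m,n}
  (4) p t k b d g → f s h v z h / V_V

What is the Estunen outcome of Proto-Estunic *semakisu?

Estunen: start from *semakisu.
  rule 1 (debuccalisation): semakisu → hemakisu
  rule 2 (vowel merger): hemakisu → hemakesu
  rule 3 (pre-nasal raising): hemakesu → himakesu
  rule 4 (intervocalic lenition): himakesu → himahesu
  ⇒ Estunen himahesu

himahesu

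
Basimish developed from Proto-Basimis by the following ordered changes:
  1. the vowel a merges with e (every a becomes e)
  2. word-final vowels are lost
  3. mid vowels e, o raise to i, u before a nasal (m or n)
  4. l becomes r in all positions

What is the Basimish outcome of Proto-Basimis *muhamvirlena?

muhimvirrin

Basimish: *muhamvirlena > muhemvirlene > muhemvirlen > muhimvirlin > muhimvirrin  (by vowel merger, apocope, pre-nasal raising, unconditioned shift)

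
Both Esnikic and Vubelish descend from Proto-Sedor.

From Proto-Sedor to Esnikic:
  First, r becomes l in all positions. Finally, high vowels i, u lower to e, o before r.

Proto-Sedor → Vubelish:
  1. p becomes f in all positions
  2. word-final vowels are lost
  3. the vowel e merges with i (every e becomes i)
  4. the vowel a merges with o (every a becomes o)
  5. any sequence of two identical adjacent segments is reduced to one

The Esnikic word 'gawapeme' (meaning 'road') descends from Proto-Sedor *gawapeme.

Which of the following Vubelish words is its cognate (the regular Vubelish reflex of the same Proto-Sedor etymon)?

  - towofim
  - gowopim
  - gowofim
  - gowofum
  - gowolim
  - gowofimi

gowofim

Vubelish: start from *gawapeme.
  rule 1 (unconditioned shift): gawapeme → gawafeme
  rule 2 (apocope): gawafeme → gawafem
  rule 3 (vowel merger): gawafem → gawafim
  rule 4 (vowel merger): gawafim → gowofim
  rule 5: no change — gowofim
  ⇒ Vubelish gowofim
Only 'gowofim' matches the regular Vubelish development of *gawapeme.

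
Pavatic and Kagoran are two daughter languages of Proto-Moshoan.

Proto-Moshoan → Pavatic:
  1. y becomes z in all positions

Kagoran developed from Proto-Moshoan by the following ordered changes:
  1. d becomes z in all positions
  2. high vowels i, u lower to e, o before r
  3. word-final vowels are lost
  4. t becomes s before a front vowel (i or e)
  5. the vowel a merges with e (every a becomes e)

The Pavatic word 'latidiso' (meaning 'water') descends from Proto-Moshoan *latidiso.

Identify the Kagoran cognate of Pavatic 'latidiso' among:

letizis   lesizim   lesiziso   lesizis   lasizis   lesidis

lesizis

Kagoran: start from *latidiso.
  rule 1 (unconditioned shift): latidiso → latiziso
  rule 2: no change — latiziso
  rule 3 (apocope): latiziso → latizis
  rule 4 (palatalisation): latizis → lasizis
  rule 5 (vowel merger): lasizis → lesizis
  ⇒ Kagoran lesizis
The other candidates each miss or misapply at least one Kagoran change.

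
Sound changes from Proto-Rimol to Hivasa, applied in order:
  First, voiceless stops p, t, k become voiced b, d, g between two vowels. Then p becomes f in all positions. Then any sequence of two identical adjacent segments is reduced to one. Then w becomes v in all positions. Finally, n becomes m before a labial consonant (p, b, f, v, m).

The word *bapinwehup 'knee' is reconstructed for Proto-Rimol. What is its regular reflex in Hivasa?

babimvehuf

Hivasa: *bapinwehup > babinwehup > babinwehuf > babinvehuf > babimvehuf  (by intervocalic voicing, unconditioned shift, unconditioned shift, nasal place assimilation)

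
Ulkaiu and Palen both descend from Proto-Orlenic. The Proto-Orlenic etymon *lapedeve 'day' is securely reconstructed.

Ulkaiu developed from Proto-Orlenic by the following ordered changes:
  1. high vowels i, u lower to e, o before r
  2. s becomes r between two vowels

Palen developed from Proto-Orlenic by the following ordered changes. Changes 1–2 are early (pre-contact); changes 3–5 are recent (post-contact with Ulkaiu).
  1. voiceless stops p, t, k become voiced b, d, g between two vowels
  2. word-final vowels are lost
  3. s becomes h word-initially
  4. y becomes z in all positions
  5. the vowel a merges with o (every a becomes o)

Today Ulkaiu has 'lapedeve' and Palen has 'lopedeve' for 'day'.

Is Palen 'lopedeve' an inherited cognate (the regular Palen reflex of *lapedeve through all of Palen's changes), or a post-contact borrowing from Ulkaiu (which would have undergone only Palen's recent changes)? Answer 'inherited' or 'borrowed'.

borrowed

If inherited, *lapedeve would pass through all of Palen's changes:
Palen: start from *lapedeve.
  rule 1 (intervocalic voicing): lapedeve → labedeve
  rule 2 (apocope): labedeve → labedev
  rule 3: no change — labedev
  rule 4: no change — labedev
  rule 5 (vowel merger): labedev → lobedev
  ⇒ Palen lobedev
If borrowed from Ulkaiu 'lapedeve' after the early changes, it would undergo only the recent ones:
  rule 3 (debuccalisation): no change (lapedeve)
  rule 4 (unconditioned shift): no change (lapedeve)
  rule 5 (vowel merger): lapedeve → lopedeve
  ⇒ as a loan: lopedeve
Palen 'lopedeve' matches the loan outcome 'lopedeve', not the inherited 'lobedev' — it skipped the early Palen changes, so it was borrowed from Ulkaiu.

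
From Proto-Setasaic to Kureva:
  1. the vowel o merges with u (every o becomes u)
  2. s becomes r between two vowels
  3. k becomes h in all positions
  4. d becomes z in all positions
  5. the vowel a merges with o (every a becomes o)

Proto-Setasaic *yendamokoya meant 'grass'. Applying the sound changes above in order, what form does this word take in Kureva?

yenzomuhuyo

Kureva: *yendamokoya
  yendamokoya → yendamukuya   [vowel merger]
  yendamukuya (rule 2 does not apply)
  yendamukuya → yendamuhuya   [unconditioned shift]
  yendamuhuya → yenzamuhuya   [unconditioned shift]
  yenzamuhuya → yenzomuhuyo   [vowel merger]
  giving Kureva yenzomuhuyo.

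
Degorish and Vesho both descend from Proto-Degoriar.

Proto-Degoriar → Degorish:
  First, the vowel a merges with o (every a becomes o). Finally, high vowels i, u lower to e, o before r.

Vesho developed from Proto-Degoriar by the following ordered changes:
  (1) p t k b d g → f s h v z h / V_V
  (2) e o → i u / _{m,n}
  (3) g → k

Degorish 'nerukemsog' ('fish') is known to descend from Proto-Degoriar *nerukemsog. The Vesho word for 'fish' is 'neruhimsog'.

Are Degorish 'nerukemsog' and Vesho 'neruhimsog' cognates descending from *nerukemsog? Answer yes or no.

Derive the expected Vesho reflex of *nerukemsog:
Vesho: *nerukemsog > neruhemsog > neruhimsog > neruhimsok  (by intervocalic lenition, pre-nasal raising, unconditioned shift)
The regular Vesho reflex would be 'neruhimsok', but the attested form is 'neruhimsog'. The correspondence is irregular, so they are not cognates (the Vesho form has a different source).

no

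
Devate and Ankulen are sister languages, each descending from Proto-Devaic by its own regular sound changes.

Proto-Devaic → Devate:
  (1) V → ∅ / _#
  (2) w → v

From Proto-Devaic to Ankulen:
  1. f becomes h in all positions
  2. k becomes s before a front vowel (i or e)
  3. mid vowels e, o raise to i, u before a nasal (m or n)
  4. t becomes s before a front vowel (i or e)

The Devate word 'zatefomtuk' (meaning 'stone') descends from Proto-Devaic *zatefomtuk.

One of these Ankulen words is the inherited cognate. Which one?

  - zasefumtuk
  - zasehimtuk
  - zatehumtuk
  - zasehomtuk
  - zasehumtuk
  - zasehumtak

zasehumtuk

Ankulen: start from *zatefomtuk.
  rule 1 (unconditioned shift): zatefomtuk → zatehomtuk
  rule 2: no change — zatehomtuk
  rule 3 (pre-nasal raising): zatehomtuk → zatehumtuk
  rule 4 (palatalisation): zatehumtuk → zasehumtuk
  ⇒ Ankulen zasehumtuk
The other candidates each miss or misapply at least one Ankulen change.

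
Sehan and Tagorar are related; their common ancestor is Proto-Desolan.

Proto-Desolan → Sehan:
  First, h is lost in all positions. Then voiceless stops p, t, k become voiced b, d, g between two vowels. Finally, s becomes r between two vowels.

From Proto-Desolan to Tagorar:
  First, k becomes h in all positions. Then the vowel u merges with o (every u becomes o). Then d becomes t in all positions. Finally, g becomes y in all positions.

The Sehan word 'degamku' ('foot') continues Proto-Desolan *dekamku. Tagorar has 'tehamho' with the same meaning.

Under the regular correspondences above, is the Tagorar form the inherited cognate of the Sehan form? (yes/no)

Derive the expected Tagorar reflex of *dekamku:
Tagorar: *dekamku > dehamhu > dehamho > tehamho  (by unconditioned shift, vowel merger, unconditioned shift)
Tagorar 'tehamho' matches the regular reflex exactly, so the pair is cognate.

yes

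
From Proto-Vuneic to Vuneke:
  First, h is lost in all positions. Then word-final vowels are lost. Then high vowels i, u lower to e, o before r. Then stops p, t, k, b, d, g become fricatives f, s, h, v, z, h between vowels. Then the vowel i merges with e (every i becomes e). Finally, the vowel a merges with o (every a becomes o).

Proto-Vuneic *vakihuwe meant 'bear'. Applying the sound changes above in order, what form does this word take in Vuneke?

Vuneke: *vakihuwe > vakiuwe > vakiuw > vahiuw > vaheuw > voheuw  (by h-loss, apocope, intervocalic lenition, vowel merger, vowel merger)

voheuw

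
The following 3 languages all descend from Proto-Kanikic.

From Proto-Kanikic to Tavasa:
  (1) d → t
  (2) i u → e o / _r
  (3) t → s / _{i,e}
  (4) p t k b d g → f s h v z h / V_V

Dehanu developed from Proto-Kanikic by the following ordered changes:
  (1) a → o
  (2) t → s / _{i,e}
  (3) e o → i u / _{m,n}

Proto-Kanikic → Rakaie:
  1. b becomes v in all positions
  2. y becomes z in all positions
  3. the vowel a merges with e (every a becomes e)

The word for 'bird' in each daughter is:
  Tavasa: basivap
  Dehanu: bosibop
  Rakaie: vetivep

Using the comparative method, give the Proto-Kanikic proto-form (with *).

*batibap

Position 6: Tavasa has a, Dehanu has o, Rakaie has e. Tavasa preserves a here (none of its changes turn any other segment into a), so the proto-segment is *a.
Position 5: Tavasa has v, Dehanu has b, Rakaie has v. Dehanu preserves b here (none of its changes turn any other segment into b), so the proto-segment is *b.
This points to *batibap. Verify forward in each daughter:
Tavasa: *batibap > basibap > basivap  (by palatalisation, intervocalic lenition)
Dehanu: *batibap > botibop > bosibop  (by vowel merger, palatalisation)
Rakaie: start from *batibap.
  rule 1 (unconditioned shift): batibap → vativap
  rule 2: no change — vativap
  rule 3 (vowel merger): vativap → vetivep
  ⇒ Rakaie vetivep
No other proto-form is consistent with every reflex, so the reconstruction is *batibap.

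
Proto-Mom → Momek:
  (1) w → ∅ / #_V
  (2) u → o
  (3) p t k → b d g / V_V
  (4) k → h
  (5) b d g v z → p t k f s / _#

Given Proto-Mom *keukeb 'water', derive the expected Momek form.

Momek: start from *keukeb.
  rule 1: no change — keukeb
  rule 2 (vowel merger): keukeb → keokeb
  rule 3 (intervocalic voicing): keokeb → keogeb
  rule 4 (unconditioned shift): keogeb → heogeb
  rule 5 (final devoicing): heogeb → heogep
  ⇒ Momek heogep

heogep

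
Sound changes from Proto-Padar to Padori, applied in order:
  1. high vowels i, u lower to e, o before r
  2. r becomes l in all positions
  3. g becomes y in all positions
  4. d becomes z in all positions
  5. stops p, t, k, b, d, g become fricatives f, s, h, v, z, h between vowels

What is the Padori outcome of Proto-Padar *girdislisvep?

yelzislisvep

Padori: *girdislisvep > gerdislisvep > geldislisvep > yeldislisvep > yelzislisvep  (by pre-rhotic lowering, unconditioned shift, unconditioned shift, unconditioned shift)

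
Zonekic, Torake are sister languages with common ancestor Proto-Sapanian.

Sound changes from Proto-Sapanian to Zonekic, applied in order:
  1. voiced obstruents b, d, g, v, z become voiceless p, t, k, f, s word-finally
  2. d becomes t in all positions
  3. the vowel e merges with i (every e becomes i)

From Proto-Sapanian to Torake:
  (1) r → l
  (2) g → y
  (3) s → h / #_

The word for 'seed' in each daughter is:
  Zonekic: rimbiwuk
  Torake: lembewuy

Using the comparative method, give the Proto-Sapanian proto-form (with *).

*rembewug

Position 8: Zonekic has k, Torake has y. Taking the neighbouring segments as reconstructed: Zonekic k could go back to *k or *g; Torake y could go back to *g or *y — the one source consistent with every daughter is *g.
Position 5: Zonekic has i, Torake has e. Torake preserves e here (none of its changes turn any other segment into e), so the proto-segment is *e.
Continuing position by position gives *rembewug; check it forward:
Zonekic: *rembewug > rembewuk > rimbiwuk  (by final devoicing, vowel merger)
Torake: *rembewug
  rembewug → lembewug   [unconditioned shift]
  lembewug → lembewuy   [unconditioned shift]
  lembewuy (rule 3 does not apply)
  giving Torake lembewuy.
*rembewug is the unique common source.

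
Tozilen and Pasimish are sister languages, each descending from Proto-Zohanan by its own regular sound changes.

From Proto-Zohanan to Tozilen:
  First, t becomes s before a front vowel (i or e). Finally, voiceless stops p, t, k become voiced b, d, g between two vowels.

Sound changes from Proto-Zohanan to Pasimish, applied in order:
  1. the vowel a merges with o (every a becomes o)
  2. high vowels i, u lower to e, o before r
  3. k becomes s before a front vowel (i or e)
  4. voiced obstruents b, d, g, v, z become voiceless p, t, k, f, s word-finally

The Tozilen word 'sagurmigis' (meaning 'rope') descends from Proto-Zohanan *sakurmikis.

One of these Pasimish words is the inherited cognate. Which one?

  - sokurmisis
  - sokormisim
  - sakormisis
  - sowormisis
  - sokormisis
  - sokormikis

sokormisis

Pasimish: start from *sakurmikis.
  rule 1 (vowel merger): sakurmikis → sokurmikis
  rule 2 (pre-rhotic lowering): sokurmikis → sokormikis
  rule 3 (palatalisation): sokormikis → sokormisis
  rule 4: no change — sokormisis
  ⇒ Pasimish sokormisis
Among the options, 'sokormisis' alone shows every Pasimish change applied in order.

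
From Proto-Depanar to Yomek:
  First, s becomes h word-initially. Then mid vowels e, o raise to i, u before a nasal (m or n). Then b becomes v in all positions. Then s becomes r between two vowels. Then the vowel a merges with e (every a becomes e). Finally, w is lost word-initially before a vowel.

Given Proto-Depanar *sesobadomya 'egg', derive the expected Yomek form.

Yomek: *sesobadomya
  sesobadomya → hesobadomya   [debuccalisation]
  hesobadomya → hesobadumya   [pre-nasal raising]
  hesobadumya → hesovadumya   [unconditioned shift]
  hesovadumya → herovadumya   [rhotacism]
  herovadumya → herovedumye   [vowel merger]
  herovedumye (rule 6 does not apply)
  giving Yomek herovedumye.

herovedumye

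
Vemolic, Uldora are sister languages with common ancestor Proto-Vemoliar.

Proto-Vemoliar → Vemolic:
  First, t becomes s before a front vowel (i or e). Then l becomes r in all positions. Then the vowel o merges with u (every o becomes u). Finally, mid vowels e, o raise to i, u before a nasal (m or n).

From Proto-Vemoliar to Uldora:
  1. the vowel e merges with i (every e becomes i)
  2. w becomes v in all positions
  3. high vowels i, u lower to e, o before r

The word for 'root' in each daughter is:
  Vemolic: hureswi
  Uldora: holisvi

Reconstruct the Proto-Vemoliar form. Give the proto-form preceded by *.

Position 4: Vemolic has e, Uldora has i. Vemolic preserves e here (none of its changes turn any other segment into e), so the proto-segment is *e.
Position 2: Vemolic has u, Uldora has o. Taking the neighbouring segments as reconstructed: Vemolic u could go back to *o or *u; Uldora o can only go back to *o — the one source consistent with every daughter is *o.
This points to *holeswi. Verify forward in each daughter:
Vemolic: *holeswi
  holeswi (rule 1 does not apply)
  holeswi → horeswi   [unconditioned shift]
  horeswi → hureswi   [vowel merger]
  hureswi (rule 4 does not apply)
  giving Vemolic hureswi.
Uldora: *holeswi > holiswi > holisvi  (by vowel merger, unconditioned shift)
*holeswi is the unique common source.

*holeswi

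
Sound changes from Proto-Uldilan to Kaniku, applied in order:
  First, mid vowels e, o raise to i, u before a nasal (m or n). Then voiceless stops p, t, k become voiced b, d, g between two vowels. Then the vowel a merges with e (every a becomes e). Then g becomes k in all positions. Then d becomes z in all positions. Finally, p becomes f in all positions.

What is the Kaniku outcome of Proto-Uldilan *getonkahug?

kezunkehuk

Kaniku: *getonkahug > getunkahug > gedunkahug > gedunkehug > kedunkehuk > kezunkehuk  (by pre-nasal raising, intervocalic voicing, vowel merger, unconditioned shift, unconditioned shift)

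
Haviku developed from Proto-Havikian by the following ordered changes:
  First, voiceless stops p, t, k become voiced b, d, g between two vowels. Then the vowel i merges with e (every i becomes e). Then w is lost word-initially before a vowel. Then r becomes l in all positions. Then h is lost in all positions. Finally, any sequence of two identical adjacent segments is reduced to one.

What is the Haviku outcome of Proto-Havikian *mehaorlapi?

meaolabe

Haviku: start from *mehaorlapi.
  rule 1 (intervocalic voicing): mehaorlapi → mehaorlabi
  rule 2 (vowel merger): mehaorlabi → mehaorlabe
  rule 3: no change — mehaorlabe
  rule 4 (unconditioned shift): mehaorlabe → mehaollabe
  rule 5 (h-loss): mehaollabe → meaollabe
  rule 6 (degemination): meaollabe → meaolabe
  ⇒ Haviku meaolabe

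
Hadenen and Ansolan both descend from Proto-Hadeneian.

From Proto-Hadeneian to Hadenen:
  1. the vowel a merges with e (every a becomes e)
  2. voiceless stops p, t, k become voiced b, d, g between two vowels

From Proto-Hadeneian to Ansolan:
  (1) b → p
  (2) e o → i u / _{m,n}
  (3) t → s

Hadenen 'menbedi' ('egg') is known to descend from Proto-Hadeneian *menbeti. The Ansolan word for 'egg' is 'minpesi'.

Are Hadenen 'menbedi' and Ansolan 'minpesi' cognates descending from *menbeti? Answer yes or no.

Derive the expected Ansolan reflex of *menbeti:
Ansolan: *menbeti
  menbeti → menpeti   [unconditioned shift]
  menpeti → minpeti   [pre-nasal raising]
  minpeti → minpesi   [unconditioned shift]
  giving Ansolan minpesi.
Ansolan 'minpesi' matches the regular reflex exactly, so the pair is cognate.

yes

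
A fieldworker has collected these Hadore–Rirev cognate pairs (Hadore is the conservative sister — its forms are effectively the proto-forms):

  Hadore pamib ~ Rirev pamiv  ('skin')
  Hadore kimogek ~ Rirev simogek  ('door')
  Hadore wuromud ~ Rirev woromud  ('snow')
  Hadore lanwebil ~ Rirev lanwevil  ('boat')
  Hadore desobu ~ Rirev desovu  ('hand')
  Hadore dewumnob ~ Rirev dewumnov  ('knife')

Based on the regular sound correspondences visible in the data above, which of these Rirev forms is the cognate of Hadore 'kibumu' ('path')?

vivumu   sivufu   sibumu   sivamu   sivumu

kimogek ~ simogek — Hadore k corresponds to Rirev s word-initially before a front vowel.
desobu ~ desovu — Hadore b corresponds to Rirev v between vowels (before a back vowel).
Applying these to Hadore 'kibumu':
  kibumu → sibumu   (k→s word-initially before a front vowel)
  sibumu → sivumu   (b→v between vowels (before a back vowel))
So the Rirev cognate is 'sivumu'.

sivumu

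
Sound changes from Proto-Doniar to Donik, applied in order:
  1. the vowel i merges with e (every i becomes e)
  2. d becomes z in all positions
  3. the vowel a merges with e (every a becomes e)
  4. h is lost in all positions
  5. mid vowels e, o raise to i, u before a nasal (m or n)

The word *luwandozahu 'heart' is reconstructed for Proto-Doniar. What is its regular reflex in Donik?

Donik: *luwandozahu
  luwandozahu (rule 1 does not apply)
  luwandozahu → luwanzozahu   [unconditioned shift]
  luwanzozahu → luwenzozehu   [vowel merger]
  luwenzozehu → luwenzozeu   [h-loss]
  luwenzozeu → luwinzozeu   [pre-nasal raising]
  giving Donik luwinzozeu.

luwinzozeu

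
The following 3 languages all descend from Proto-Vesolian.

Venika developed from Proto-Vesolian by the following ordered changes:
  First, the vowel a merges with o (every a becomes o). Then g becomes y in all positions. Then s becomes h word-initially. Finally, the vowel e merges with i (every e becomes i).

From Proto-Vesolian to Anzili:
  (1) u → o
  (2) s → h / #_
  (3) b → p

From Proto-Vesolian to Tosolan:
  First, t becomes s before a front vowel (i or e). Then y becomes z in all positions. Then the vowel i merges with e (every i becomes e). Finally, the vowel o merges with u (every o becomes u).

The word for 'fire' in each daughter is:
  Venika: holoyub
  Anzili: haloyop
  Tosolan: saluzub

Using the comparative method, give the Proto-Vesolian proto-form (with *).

Position 5: Venika has y, Anzili has y, Tosolan has z. Anzili preserves y here (none of its changes turn any other segment into y), so the proto-segment is *y.
Position 2: Venika has o, Anzili has a, Tosolan has a. Anzili preserves a here (none of its changes turn any other segment into a), so the proto-segment is *a.
This points to *saloyub. Verify forward in each daughter:
Venika: *saloyub
  saloyub → soloyub   [vowel merger]
  soloyub (rule 2 does not apply)
  soloyub → holoyub   [debuccalisation]
  holoyub (rule 4 does not apply)
  giving Venika holoyub.
Anzili: *saloyub
  saloyub → saloyob   [vowel merger]
  saloyob → haloyob   [debuccalisation]
  haloyob → haloyop   [unconditioned shift]
  giving Anzili haloyop.
Tosolan: *saloyub > salozub > saluzub  (by unconditioned shift, vowel merger)
No other proto-form is consistent with every reflex, so the reconstruction is *saloyub.

*saloyub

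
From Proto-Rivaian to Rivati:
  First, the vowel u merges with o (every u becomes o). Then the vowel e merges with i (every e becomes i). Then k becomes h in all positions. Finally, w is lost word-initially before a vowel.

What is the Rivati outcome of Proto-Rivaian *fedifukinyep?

Rivati: start from *fedifukinyep.
  rule 1 (vowel merger): fedifukinyep → fedifokinyep
  rule 2 (vowel merger): fedifokinyep → fidifokinyip
  rule 3 (unconditioned shift): fidifokinyip → fidifohinyip
  rule 4: no change — fidifohinyip
  ⇒ Rivati fidifohinyip

fidifohinyip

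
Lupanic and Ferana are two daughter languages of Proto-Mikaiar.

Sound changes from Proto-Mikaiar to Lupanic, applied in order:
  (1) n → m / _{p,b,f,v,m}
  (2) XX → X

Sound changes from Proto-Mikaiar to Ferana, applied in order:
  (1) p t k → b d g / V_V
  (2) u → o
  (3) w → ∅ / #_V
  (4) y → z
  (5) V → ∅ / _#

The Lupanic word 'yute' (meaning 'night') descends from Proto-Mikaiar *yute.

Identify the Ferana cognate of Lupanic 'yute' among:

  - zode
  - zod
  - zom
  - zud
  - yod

Ferana: *yute > yude > yode > zode > zod  (by intervocalic voicing, vowel merger, unconditioned shift, apocope)
Among the options, 'zod' alone shows every Ferana change applied in order.

zod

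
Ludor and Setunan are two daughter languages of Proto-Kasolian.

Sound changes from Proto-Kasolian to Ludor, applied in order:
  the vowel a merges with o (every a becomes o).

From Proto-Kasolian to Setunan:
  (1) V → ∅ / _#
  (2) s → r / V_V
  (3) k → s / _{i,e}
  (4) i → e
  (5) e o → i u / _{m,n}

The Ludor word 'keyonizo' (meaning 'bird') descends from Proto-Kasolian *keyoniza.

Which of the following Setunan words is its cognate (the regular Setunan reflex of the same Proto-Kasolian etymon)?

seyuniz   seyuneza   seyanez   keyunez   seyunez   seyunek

seyunez

Setunan: *keyoniza
  keyoniza → keyoniz   [apocope]
  keyoniz (rule 2 does not apply)
  keyoniz → seyoniz   [palatalisation]
  seyoniz → seyonez   [vowel merger]
  seyonez → seyunez   [pre-nasal raising]
  giving Setunan seyunez.
The other candidates each miss or misapply at least one Setunan change.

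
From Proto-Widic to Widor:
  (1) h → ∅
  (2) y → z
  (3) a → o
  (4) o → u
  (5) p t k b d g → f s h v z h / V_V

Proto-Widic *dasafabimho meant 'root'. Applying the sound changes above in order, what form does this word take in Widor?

dusufuvimu

Widor: *dasafabimho > dasafabimo > dosofobimo > dusufubimu > dusufuvimu  (by h-loss, vowel merger, vowel merger, intervocalic lenition)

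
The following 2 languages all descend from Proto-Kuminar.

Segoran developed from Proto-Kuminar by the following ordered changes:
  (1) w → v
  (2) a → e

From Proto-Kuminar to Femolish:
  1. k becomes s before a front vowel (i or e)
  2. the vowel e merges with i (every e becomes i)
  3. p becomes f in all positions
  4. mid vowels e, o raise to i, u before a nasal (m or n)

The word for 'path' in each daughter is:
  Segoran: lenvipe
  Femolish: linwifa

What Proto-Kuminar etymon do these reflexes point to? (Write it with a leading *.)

*lenwipa

Position 7: Segoran has e, Femolish has a. Femolish preserves a here (none of its changes turn any other segment into a), so the proto-segment is *a.
Position 6: Segoran has p, Femolish has f. Segoran preserves p here (none of its changes turn any other segment into p), so the proto-segment is *p.
Position 2: Segoran has e, Femolish has i. Taking the neighbouring segments as reconstructed: Segoran e could go back to *a or *e; Femolish i could go back to *e or *i — the one source consistent with every daughter is *e.
Continuing position by position gives *lenwipa; check it forward:
Segoran: *lenwipa > lenvipa > lenvipe  (by unconditioned shift, vowel merger)
Femolish: start from *lenwipa.
  rule 1: no change — lenwipa
  rule 2 (vowel merger): lenwipa → linwipa
  rule 3 (unconditioned shift): linwipa → linwifa
  rule 4: no change — linwifa
  ⇒ Femolish linwifa
*lenwipa is the unique common source.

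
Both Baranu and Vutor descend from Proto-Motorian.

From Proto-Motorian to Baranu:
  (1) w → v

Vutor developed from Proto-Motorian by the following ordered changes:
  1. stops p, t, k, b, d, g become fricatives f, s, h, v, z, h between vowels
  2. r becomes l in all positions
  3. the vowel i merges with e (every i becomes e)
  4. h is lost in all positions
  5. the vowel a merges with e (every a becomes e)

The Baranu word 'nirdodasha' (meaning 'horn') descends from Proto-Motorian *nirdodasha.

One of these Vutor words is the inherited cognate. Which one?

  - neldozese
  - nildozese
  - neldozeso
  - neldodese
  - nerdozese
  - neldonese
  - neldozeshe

neldozese

Vutor: *nirdodasha
  nirdodasha → nirdozasha   [intervocalic lenition]
  nirdozasha → nildozasha   [unconditioned shift]
  nildozasha → neldozasha   [vowel merger]
  neldozasha → neldozasa   [h-loss]
  neldozasa → neldozese   [vowel merger]
  giving Vutor neldozese.
Only 'neldozese' matches the regular Vutor development of *nirdodasha.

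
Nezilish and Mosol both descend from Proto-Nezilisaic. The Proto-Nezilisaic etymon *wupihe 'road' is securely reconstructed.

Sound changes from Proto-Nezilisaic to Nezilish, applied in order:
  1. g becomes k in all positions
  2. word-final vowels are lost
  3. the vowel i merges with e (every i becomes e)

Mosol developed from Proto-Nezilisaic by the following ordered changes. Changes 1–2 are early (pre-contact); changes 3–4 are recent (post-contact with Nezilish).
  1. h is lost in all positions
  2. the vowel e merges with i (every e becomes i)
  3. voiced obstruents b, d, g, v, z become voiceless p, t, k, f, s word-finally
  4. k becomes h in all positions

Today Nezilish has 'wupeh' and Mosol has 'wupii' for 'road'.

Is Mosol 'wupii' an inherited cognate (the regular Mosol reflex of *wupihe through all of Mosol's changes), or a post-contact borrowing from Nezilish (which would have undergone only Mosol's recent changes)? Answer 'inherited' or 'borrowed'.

inherited

If inherited, *wupihe would pass through all of Mosol's changes:
Mosol: *wupihe
  wupihe → wupie   [h-loss]
  wupie → wupii   [vowel merger]
  wupii (rule 3 does not apply)
  wupii (rule 4 does not apply)
  giving Mosol wupii.
If borrowed from Nezilish 'wupeh' after the early changes, it would undergo only the recent ones:
  rule 3 (final devoicing): no change (wupeh)
  rule 4 (unconditioned shift): no change (wupeh)
  ⇒ as a loan: wupeh
Mosol 'wupii' matches the inherited outcome exactly, so it is an inherited cognate, not a loan.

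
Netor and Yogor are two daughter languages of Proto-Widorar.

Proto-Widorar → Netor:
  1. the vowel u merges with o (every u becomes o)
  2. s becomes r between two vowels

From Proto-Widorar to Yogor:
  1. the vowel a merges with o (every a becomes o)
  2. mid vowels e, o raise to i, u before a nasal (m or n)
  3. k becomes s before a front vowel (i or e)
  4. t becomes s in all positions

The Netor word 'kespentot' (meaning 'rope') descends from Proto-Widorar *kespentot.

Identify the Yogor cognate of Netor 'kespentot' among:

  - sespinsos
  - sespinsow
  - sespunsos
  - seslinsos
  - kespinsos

Yogor: start from *kespentot.
  rule 1: no change — kespentot
  rule 2 (pre-nasal raising): kespentot → kespintot
  rule 3 (palatalisation): kespintot → sespintot
  rule 4 (unconditioned shift): sespintot → sespinsos
  ⇒ Yogor sespinsos
The other candidates each miss or misapply at least one Yogor change.

sespinsos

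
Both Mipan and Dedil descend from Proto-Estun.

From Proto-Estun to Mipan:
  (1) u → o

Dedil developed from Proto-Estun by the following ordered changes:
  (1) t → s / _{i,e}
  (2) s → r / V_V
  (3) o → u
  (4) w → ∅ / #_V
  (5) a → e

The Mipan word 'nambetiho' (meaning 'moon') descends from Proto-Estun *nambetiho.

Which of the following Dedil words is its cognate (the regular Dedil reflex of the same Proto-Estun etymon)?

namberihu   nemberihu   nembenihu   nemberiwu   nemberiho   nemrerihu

nemberihu

Dedil: *nambetiho
  nambetiho → nambesiho   [palatalisation]
  nambesiho → namberiho   [rhotacism]
  namberiho → namberihu   [vowel merger]
  namberihu (rule 4 does not apply)
  namberihu → nemberihu   [vowel merger]
  giving Dedil nemberihu.
Among the options, 'nemberihu' alone shows every Dedil change applied in order.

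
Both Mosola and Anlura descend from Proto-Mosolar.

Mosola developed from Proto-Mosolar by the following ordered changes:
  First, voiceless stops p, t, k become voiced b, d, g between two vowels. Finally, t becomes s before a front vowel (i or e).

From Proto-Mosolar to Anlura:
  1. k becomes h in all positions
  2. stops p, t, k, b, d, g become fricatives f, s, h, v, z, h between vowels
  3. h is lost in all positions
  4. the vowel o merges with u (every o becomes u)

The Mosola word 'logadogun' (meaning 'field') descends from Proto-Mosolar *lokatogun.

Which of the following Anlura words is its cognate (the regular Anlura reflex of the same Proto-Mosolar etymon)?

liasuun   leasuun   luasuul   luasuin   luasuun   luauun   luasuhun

luasuun

Anlura: start from *lokatogun.
  rule 1 (unconditioned shift): lokatogun → lohatogun
  rule 2 (intervocalic lenition): lohatogun → lohasohun
  rule 3 (h-loss): lohasohun → loasoun
  rule 4 (vowel merger): loasoun → luasuun
  ⇒ Anlura luasuun
Only 'luasuun' matches the regular Anlura development of *lokatogun.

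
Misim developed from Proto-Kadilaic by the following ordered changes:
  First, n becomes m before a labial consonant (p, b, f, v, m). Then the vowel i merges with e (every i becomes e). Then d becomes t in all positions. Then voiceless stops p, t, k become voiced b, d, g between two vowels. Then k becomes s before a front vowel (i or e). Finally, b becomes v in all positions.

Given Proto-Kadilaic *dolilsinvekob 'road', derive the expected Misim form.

tolelsemvegov

Misim: *dolilsinvekob
  dolilsinvekob → dolilsimvekob   [nasal place assimilation]
  dolilsimvekob → dolelsemvekob   [vowel merger]
  dolelsemvekob → tolelsemvekob   [unconditioned shift]
  tolelsemvekob → tolelsemvegob   [intervocalic voicing]
  tolelsemvegob (rule 5 does not apply)
  tolelsemvegob → tolelsemvegov   [unconditioned shift]
  giving Misim tolelsemvegov.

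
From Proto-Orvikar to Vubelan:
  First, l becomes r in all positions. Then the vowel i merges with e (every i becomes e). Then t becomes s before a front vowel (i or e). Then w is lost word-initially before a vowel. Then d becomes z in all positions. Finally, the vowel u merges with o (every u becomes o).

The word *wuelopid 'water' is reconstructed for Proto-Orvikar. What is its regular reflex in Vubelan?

oeropez

Vubelan: *wuelopid > wueropid > wueroped > ueroped > ueropez > oeropez  (by unconditioned shift, vowel merger, glide loss, unconditioned shift, vowel merger)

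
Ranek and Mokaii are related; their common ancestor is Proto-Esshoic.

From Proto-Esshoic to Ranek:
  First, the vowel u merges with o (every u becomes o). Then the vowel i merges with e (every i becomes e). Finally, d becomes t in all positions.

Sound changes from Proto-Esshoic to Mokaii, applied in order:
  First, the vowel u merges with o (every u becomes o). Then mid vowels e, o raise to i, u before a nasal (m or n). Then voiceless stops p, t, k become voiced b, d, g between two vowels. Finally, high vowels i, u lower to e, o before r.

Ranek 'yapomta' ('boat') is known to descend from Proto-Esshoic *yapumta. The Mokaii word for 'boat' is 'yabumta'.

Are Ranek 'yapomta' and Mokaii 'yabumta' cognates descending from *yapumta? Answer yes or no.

Derive the expected Mokaii reflex of *yapumta:
Mokaii: *yapumta
  yapumta → yapomta   [vowel merger]
  yapomta → yapumta   [pre-nasal raising]
  yapumta → yabumta   [intervocalic voicing]
  yabumta (rule 4 does not apply)
  giving Mokaii yabumta.
Mokaii 'yabumta' matches the regular reflex exactly, so the pair is cognate.

yes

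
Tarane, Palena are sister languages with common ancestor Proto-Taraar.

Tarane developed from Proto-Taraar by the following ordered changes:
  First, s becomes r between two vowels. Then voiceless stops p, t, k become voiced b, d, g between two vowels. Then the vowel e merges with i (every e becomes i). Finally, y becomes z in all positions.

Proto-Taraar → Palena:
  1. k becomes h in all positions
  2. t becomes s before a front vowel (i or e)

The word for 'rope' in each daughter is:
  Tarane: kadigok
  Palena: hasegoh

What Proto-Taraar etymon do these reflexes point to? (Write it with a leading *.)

Position 1: Tarane has k, Palena has h. Tarane preserves k here (none of its changes turn any other segment into k), so the proto-segment is *k.
Position 4: Tarane has i, Palena has e. Palena preserves e here (none of its changes turn any other segment into e), so the proto-segment is *e.
This points to *kategok. Verify forward in each daughter:
Tarane: *kategok > kadegok > kadigok  (by intervocalic voicing, vowel merger)
Palena: start from *kategok.
  rule 1 (unconditioned shift): kategok → hategoh
  rule 2 (palatalisation): hategoh → hasegoh
  ⇒ Palena hasegoh
No other proto-form is consistent with every reflex, so the reconstruction is *kategok.

*kategok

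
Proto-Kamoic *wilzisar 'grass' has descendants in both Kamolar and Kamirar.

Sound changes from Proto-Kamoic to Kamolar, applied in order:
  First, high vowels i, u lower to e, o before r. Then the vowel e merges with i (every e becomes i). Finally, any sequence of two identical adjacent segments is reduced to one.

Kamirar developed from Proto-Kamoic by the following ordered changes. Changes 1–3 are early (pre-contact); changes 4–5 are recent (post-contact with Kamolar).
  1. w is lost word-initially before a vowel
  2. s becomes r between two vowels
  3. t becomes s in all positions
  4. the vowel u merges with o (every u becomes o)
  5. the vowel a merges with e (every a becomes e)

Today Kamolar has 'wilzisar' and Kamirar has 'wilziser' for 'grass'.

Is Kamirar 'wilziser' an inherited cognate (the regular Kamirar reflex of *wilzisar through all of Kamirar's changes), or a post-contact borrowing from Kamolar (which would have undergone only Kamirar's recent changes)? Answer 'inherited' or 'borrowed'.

borrowed

If inherited, *wilzisar would pass through all of Kamirar's changes:
Kamirar: *wilzisar
  wilzisar → ilzisar   [glide loss]
  ilzisar → ilzirar   [rhotacism]
  ilzirar (rule 3 does not apply)
  ilzirar (rule 4 does not apply)
  ilzirar → ilzirer   [vowel merger]
  giving Kamirar ilzirer.
If borrowed from Kamolar 'wilzisar' after the early changes, it would undergo only the recent ones:
  rule 4 (vowel merger): no change (wilzisar)
  rule 5 (vowel merger): wilzisar → wilziser
  ⇒ as a loan: wilziser
Kamirar 'wilziser' matches the loan outcome 'wilziser', not the inherited 'ilzirer' — it skipped the early Kamirar changes, so it was borrowed from Kamolar.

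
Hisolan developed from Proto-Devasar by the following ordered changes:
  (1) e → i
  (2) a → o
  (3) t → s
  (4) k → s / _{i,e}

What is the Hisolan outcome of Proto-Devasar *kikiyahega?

sisiyohigo

Hisolan: start from *kikiyahega.
  rule 1 (vowel merger): kikiyahega → kikiyahiga
  rule 2 (vowel merger): kikiyahiga → kikiyohigo
  rule 3: no change — kikiyohigo
  rule 4 (palatalisation): kikiyohigo → sisiyohigo
  ⇒ Hisolan sisiyohigo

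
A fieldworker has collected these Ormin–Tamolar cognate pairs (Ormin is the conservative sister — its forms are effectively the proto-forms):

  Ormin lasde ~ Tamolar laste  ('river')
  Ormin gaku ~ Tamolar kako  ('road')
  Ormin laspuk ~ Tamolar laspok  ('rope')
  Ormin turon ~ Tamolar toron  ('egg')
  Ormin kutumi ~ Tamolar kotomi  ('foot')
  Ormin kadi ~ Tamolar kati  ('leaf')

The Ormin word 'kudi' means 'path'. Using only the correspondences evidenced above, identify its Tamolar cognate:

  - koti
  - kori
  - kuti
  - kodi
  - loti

koti

laspuk ~ laspok, kutumi ~ kotomi — Ormin u corresponds to Tamolar o after a consonant, before a consonant other than r, m, n, p, b, f, v.
kadi ~ kati — Ormin d corresponds to Tamolar t between vowels (before a front vowel).
Applying these to Ormin 'kudi':
  kudi → kodi   (u→o after a consonant, before a consonant other than r, m, n, p, b, f, v)
  kodi → koti   (d→t between vowels (before a front vowel))
So the Tamolar cognate is 'koti'.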